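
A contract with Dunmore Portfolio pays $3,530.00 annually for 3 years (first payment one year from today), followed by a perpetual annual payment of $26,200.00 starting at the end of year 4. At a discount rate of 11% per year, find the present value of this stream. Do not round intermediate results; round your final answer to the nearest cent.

$182782.81

PV of 3-year annuity: $3,530.00 × [1 − (1+0.11)^−3] / 0.11 = 8626.31295
Perpetuity value at year 3: $26,200.00 / 0.11 = 238181.81818
PV of perpetuity: 238181.81818 / (1+0.11)^3 = 174156.49264
Total PV = 8626.31295 + 174156.49264 = 182782.80558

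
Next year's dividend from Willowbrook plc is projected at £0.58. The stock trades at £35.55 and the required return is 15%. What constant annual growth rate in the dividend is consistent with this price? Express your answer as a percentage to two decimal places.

P = D₁/(r−g) ⇒ g = r − D₁/P = 0.15 − £0.58/£35.55 = 0.133685

13.37%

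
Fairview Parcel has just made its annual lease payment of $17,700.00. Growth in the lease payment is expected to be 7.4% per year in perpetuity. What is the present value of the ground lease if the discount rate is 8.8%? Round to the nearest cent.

$1357842.86

D₁ = D₀ × (1 + g) = $17,700.00 × 1.074 = $19,009.8000
Growing perpetuity: P = D₁ / (r − g) = $19,009.8000 / (0.088 − 0.074) = $1,357,842.86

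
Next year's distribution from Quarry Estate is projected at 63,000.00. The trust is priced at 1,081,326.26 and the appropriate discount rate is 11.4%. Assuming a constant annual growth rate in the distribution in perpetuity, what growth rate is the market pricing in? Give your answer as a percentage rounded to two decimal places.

5.57%

P = D₁/(r−g) ⇒ g = r − D₁/P = 0.114 − 63,000.00/1,081,326.26 = 0.055738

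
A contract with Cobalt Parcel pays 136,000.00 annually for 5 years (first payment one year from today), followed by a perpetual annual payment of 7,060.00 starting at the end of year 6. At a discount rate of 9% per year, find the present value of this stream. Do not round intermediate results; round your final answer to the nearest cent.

579976.08

PV of 5-year annuity: 136,000.00 × [1 − (1+0.09)^−5] / 0.09 = 528992.57182
Perpetuity value at year 5: 7,060.00 / 0.09 = 78444.44444
PV of perpetuity: 78444.44444 / (1+0.09)^5 = 50983.50653
Total PV = 528992.57182 + 50983.50653 = 579976.07834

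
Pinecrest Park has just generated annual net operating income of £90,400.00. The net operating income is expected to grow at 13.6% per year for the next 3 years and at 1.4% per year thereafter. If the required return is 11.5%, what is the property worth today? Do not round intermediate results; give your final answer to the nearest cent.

£1241376.87

D_1 = 102694.40000
D_2 = 116660.83840
D_3 = 132526.71242
Terminal value at year 3: TV = D_3×(1+g_2)/(r−g_2) = 134382.08640/0.101 = 1330515.70689
P_0 = D_1/(1+r)^1 + D_2/(1+r)^2 + D_3/(1+r)^3 + TV/(1+r)^3
    = 92102.60090 + 93837.26872 + 95604.60741 + 959832.39518 = 1241376.87221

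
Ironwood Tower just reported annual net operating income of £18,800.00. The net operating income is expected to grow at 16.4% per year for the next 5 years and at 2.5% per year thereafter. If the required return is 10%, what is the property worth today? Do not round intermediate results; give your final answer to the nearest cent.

£452632.94

D_1 = 21883.20000
D_2 = 25472.04480
D_3 = 29649.46015
D_4 = 34511.97161
D_5 = 40171.93496
Terminal value at year 5: TV = D_5×(1+g_2)/(r−g_2) = 41176.23333/0.075 = 549016.44439
P_0 = D_1/(1+r)^1 + D_2/(1+r)^2 + D_3/(1+r)^3 + D_4/(1+r)^4 + D_5/(1+r)^5 + TV/(1+r)^5
    = 19893.81818 + 21051.27669 + 22276.07825 + 23572.14098 + 24943.61100 + 340896.01703 = 452632.94214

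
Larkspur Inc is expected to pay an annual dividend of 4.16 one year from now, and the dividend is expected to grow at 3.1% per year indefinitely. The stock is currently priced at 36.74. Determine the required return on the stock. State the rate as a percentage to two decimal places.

P = D₁/(r − g) ⇒ r = D₁/P + g = 4.1600/36.74 + 0.031 = 0.113228 + 0.031 = 0.144228

14.42%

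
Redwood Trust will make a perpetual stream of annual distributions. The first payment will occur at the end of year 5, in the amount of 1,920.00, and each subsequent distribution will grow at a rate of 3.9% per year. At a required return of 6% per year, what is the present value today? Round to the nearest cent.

72419.99

Value at end of year 4: C₁ / (r − g) = 1,920.00 / (0.06 − 0.039) = 91,428.5714
Discount to today: PV = 91,428.5714 / (1 + 0.06)^4 = 91,428.5714 / 1.262477 = 72,419.99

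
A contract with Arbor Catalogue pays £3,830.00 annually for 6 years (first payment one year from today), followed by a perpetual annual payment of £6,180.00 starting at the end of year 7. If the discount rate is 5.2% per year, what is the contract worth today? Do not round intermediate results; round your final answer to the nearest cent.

PV of 6-year annuity: £3,830.00 × [1 − (1+0.052)^−6] / 0.052 = 19316.17872
Perpetuity value at year 6: £6,180.00 / 0.052 = 118846.15385
PV of perpetuity: 118846.15385 / (1+0.052)^6 = 87678.01168
Total PV = 19316.17872 + 87678.01168 = 106994.19040

£106994.19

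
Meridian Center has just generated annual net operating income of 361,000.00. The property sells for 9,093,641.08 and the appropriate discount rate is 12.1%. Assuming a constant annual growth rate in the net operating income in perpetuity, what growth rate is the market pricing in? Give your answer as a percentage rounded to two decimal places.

7.82%

P = D₀(1+g)/(r−g) ⇒ P(r−g) = D₀(1+g) ⇒ g(P+D₀) = P·r − D₀
g = (P·r − D₀)/(P + D₀) = (9,093,641.08×0.121 − 361,000.00) / (9,093,641.08 + 361,000.00) = 0.078198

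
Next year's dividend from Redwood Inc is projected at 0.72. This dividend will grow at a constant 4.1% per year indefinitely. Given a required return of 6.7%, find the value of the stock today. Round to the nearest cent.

Growing perpetuity: P = D₁ / (r − g) = 0.7200 / (0.067 − 0.041) = 27.69

27.69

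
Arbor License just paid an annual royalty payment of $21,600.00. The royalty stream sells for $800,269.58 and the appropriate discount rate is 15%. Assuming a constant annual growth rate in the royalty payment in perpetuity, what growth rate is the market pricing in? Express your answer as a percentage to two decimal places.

P = D₀(1+g)/(r−g) ⇒ P(r−g) = D₀(1+g) ⇒ g(P+D₀) = P·r − D₀
g = (P·r − D₀)/(P + D₀) = ($800,269.58×0.15 − $21,600.00) / ($800,269.58 + $21,600.00) = 0.119776

11.98%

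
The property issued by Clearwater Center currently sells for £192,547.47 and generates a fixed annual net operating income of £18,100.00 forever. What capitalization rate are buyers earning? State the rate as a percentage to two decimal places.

9.40%

P = C/r ⇒ r = C/P = £18,100.00/£192,547.47 = 0.094003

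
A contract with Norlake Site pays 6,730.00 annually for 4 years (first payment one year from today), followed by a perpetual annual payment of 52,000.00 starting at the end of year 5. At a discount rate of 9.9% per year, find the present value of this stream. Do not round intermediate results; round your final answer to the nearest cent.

381441.53

PV of 4-year annuity: 6,730.00 × [1 − (1+0.099)^−4] / 0.099 = 21379.45642
Perpetuity value at year 4: 52,000.00 / 0.099 = 525252.52525
PV of perpetuity: 525252.52525 / (1+0.099)^4 = 360062.07450
Total PV = 21379.45642 + 360062.07450 = 381441.53091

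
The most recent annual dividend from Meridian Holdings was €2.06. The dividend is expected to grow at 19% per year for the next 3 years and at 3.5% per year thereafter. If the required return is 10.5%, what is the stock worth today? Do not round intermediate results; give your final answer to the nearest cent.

D_1 = 2.45140
D_2 = 2.91717
D_3 = 3.47143
Terminal value at year 3: TV = D_3×(1+g_2)/(r−g_2) = 3.59293/0.07 = 51.32754
P_0 = D_1/(1+r)^1 + D_2/(1+r)^2 + D_3/(1+r)^3 + TV/(1+r)^3
    = 2.21846 + 2.38911 + 2.57289 + 38.04202 = 45.22249

€45.22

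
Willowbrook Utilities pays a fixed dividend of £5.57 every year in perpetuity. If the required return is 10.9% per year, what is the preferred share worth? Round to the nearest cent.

£51.10

Level perpetuity: PV = C / r = £5.57 / 0.109 = £51.10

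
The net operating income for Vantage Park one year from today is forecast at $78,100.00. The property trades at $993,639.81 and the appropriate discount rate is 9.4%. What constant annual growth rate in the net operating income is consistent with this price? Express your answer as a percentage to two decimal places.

P = D₁/(r−g) ⇒ g = r − D₁/P = 0.094 − $78,100.00/$993,639.81 = 0.015400

1.54%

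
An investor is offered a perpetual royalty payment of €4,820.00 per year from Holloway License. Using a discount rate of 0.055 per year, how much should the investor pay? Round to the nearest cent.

Level perpetuity: PV = C / r = €4,820.00 / 0.055 = €87,636.36

€87636.36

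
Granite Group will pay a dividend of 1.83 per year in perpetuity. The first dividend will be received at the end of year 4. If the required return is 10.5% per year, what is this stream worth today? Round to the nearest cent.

12.92

Value at end of year 3: C / r = 1.83 / 0.105 = 17.4286
Discount to today: PV = 17.4286 / (1 + 0.105)^3 = 17.4286 / 1.349233 = 12.92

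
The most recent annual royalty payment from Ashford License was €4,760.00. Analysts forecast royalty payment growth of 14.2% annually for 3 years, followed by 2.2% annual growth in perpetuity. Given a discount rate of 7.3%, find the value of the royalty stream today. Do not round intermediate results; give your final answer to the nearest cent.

D_1 = 5435.92000
D_2 = 6207.82064
D_3 = 7089.33117
Terminal value at year 3: TV = D_3×(1+g_2)/(r−g_2) = 7245.29646/0.051 = 142064.63640
P_0 = D_1/(1+r)^1 + D_2/(1+r)^2 + D_3/(1+r)^3 + TV/(1+r)^3
    = 5066.09506 + 5391.87377 + 5738.60191 + 114997.08141 = 131193.65216

€131193.65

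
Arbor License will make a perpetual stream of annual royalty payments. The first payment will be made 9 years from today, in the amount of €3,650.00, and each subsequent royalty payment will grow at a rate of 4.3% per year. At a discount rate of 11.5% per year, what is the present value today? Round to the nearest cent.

Value at end of year 8: C₁ / (r − g) = €3,650.00 / (0.115 − 0.043) = €50,694.4444
Discount to today: PV = €50,694.4444 / (1 + 0.115)^8 = €50,694.4444 / 2.388905 = €21,220.78

€21220.78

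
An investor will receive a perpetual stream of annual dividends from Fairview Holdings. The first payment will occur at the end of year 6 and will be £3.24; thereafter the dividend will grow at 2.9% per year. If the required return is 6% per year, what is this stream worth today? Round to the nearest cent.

£78.10

Value at end of year 5: C₁ / (r − g) = £3.24 / (0.06 − 0.029) = £104.5161
Discount to today: PV = £104.5161 / (1 + 0.06)^5 = £104.5161 / 1.338226 = £78.10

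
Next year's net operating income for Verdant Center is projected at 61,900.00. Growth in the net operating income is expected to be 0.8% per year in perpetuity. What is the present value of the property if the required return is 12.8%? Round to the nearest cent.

515833.33

Growing perpetuity: P = D₁ / (r − g) = 61,900.0000 / (0.128 − 0.008) = 515,833.33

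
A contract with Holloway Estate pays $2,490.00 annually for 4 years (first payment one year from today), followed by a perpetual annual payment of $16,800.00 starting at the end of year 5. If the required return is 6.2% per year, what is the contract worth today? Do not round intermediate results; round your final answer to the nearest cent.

$221608.33

PV of 4-year annuity: $2,490.00 × [1 − (1+0.062)^−4] / 0.062 = 8588.74534
Perpetuity value at year 4: $16,800.00 / 0.062 = 270967.74194
PV of perpetuity: 270967.74194 / (1+0.062)^4 = 213019.58058
Total PV = 8588.74534 + 213019.58058 = 221608.32592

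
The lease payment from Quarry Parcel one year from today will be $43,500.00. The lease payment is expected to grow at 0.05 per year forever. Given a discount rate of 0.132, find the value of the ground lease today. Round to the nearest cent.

$530487.80

Growing perpetuity: P = D₁ / (r − g) = $43,500.0000 / (0.132 − 0.05) = $530,487.80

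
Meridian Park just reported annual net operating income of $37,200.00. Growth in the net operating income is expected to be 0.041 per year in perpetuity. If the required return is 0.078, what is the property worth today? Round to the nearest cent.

D₁ = D₀ × (1 + g) = $37,200.00 × 1.041 = $38,725.2000
Growing perpetuity: P = D₁ / (r − g) = $38,725.2000 / (0.078 − 0.041) = $1,046,627.03

$1046627.03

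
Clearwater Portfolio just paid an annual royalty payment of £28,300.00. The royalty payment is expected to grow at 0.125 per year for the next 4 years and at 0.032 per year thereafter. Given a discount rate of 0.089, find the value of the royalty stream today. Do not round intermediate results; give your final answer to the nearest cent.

£706435.61

D_1 = 31837.50000
D_2 = 35817.18750
D_3 = 40294.33594
D_4 = 45331.12793
Terminal value at year 4: TV = D_4×(1+g_2)/(r−g_2) = 46781.72402/0.057 = 820732.00041
P_0 = D_1/(1+r)^1 + D_2/(1+r)^2 + D_3/(1+r)^3 + D_4/(1+r)^4 + TV/(1+r)^4
    = 29235.53719 + 30202.00123 + 31200.41449 + 32231.83315 + 583565.82132 = 706435.60738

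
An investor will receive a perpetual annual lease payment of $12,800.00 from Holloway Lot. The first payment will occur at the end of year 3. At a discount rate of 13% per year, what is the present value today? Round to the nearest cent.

Value at end of year 2: C / r = $12,800.00 / 0.13 = $98,461.5385
Discount to today: PV = $98,461.5385 / (1 + 0.13)^2 = $98,461.5385 / 1.276900 = $77,109.83

$77109.83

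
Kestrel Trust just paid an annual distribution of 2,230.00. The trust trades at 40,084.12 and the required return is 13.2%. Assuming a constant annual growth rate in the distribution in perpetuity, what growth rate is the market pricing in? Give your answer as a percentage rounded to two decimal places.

P = D₀(1+g)/(r−g) ⇒ P(r−g) = D₀(1+g) ⇒ g(P+D₀) = P·r − D₀
g = (P·r − D₀)/(P + D₀) = (40,084.12×0.132 − 2,230.00) / (40,084.12 + 2,230.00) = 0.072342

7.23%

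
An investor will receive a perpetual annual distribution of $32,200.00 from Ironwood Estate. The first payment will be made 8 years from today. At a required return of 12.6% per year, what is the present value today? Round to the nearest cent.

$111356.76

Value at end of year 7: C / r = $32,200.00 / 0.126 = $255,555.5556
Discount to today: PV = $255,555.5556 / (1 + 0.126)^7 = $255,555.5556 / 2.294926 = $111,356.76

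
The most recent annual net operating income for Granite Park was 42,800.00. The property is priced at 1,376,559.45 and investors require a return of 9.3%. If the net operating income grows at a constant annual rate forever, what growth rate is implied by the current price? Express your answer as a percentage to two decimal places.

6.00%

P = D₀(1+g)/(r−g) ⇒ P(r−g) = D₀(1+g) ⇒ g(P+D₀) = P·r − D₀
g = (P·r − D₀)/(P + D₀) = (1,376,559.45×0.093 − 42,800.00) / (1,376,559.45 + 42,800.00) = 0.060041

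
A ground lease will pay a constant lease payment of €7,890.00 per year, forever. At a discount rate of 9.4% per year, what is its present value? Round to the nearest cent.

Level perpetuity: PV = C / r = €7,890.00 / 0.094 = €83,936.17

€83936.17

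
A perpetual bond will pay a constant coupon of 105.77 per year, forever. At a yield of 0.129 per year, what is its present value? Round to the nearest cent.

819.92

Level perpetuity: PV = C / r = 105.77 / 0.129 = 819.92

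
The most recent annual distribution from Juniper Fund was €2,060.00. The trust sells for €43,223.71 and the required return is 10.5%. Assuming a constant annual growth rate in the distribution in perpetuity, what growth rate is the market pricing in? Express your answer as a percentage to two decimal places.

P = D₀(1+g)/(r−g) ⇒ P(r−g) = D₀(1+g) ⇒ g(P+D₀) = P·r − D₀
g = (P·r − D₀)/(P + D₀) = (€43,223.71×0.105 − €2,060.00) / (€43,223.71 + €2,060.00) = 0.054732

5.47%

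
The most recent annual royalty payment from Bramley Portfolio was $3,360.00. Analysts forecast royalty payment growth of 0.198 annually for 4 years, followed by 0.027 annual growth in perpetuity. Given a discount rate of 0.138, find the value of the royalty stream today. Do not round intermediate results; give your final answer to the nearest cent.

D_1 = 4025.28000
D_2 = 4822.28544
D_3 = 5777.09796
D_4 = 6920.96335
Terminal value at year 4: TV = D_4×(1+g_2)/(r−g_2) = 7107.82936/0.111 = 64034.49877
P_0 = D_1/(1+r)^1 + D_2/(1+r)^2 + D_3/(1+r)^3 + D_4/(1+r)^4 + TV/(1+r)^4
    = 3537.15290 + 3723.64602 + 3919.97182 + 4126.64872 + 38180.79493 = 53488.21439

$53488.21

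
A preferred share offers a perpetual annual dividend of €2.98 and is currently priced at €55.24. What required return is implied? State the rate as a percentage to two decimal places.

P = C/r ⇒ r = C/P = €2.98/€55.24 = 0.053946

5.39%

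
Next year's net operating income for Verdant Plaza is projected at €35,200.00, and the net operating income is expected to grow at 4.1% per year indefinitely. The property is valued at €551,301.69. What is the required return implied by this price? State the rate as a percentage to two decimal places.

P = D₁/(r − g) ⇒ r = D₁/P + g = €35,200.0000/€551,301.69 + 0.041 = 0.063849 + 0.041 = 0.104849

10.48%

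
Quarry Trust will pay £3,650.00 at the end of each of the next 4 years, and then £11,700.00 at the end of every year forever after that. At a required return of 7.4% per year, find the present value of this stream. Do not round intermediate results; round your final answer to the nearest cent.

£131085.48

PV of 4-year annuity: £3,650.00 × [1 − (1+0.074)^−4] / 0.074 = 12252.49481
Perpetuity value at year 4: £11,700.00 / 0.074 = 158108.10811
PV of perpetuity: 158108.10811 / (1+0.074)^4 = 118832.98777
Total PV = 12252.49481 + 118832.98777 = 131085.48258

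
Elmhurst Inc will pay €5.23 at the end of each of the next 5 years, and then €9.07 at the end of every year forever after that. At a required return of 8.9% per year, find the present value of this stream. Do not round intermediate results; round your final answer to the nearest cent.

€86.94

PV of 5-year annuity: €5.23 × [1 − (1+0.089)^−5] / 0.089 = 20.39577
Perpetuity value at year 5: €9.07 / 0.089 = 101.91011
PV of perpetuity: 101.91011 / (1+0.089)^5 = 66.53925
Total PV = 20.39577 + 66.53925 = 86.93502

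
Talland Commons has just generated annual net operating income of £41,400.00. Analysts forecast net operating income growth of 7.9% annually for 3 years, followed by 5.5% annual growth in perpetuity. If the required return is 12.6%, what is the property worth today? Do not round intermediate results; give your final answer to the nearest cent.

£655424.09

D_1 = 44670.60000
D_2 = 48199.57740
D_3 = 52007.34401
Terminal value at year 3: TV = D_3×(1+g_2)/(r−g_2) = 54867.74794/0.071 = 772785.18219
P_0 = D_1/(1+r)^1 + D_2/(1+r)^2 + D_3/(1+r)^3 + TV/(1+r)^3
    = 39671.93606 + 38016.00267 + 36429.18906 + 541306.96418 = 655424.09196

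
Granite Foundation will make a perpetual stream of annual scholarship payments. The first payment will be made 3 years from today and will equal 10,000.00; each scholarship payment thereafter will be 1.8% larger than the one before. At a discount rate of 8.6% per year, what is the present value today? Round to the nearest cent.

Value at end of year 2: C₁ / (r − g) = 10,000.00 / (0.086 − 0.018) = 147,058.8235
Discount to today: PV = 147,058.8235 / (1 + 0.086)^2 = 147,058.8235 / 1.179396 = 124,689.95

124689.95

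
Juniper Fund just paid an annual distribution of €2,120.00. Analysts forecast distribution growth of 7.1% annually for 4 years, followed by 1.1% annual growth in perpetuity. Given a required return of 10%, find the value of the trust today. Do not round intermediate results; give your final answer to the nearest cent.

€29576.97

D_1 = 2270.52000
D_2 = 2431.72692
D_3 = 2604.37953
D_4 = 2789.29048
Terminal value at year 4: TV = D_4×(1+g_2)/(r−g_2) = 2819.97267/0.089 = 31685.08622
P_0 = D_1/(1+r)^1 + D_2/(1+r)^2 + D_3/(1+r)^3 + D_4/(1+r)^4 + TV/(1+r)^4
    = 2064.10909 + 2009.69167 + 1956.70889 + 1905.12293 + 21641.34022 = 29576.97280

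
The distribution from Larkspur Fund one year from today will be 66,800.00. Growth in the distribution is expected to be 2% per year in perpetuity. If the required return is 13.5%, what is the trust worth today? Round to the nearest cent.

Growing perpetuity: P = D₁ / (r − g) = 66,800.0000 / (0.135 − 0.02) = 580,869.57

580869.57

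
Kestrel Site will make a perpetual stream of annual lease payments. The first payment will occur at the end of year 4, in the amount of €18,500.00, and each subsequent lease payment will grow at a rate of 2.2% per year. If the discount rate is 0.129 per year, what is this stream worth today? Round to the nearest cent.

€120145.12

Value at end of year 3: C₁ / (r − g) = €18,500.00 / (0.129 − 0.022) = €172,897.1963
Discount to today: PV = €172,897.1963 / (1 + 0.129)^3 = €172,897.1963 / 1.439070 = €120,145.12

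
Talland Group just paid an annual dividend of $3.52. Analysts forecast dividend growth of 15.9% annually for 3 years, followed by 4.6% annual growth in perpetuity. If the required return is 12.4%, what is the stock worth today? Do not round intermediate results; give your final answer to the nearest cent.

$62.98

D_1 = 4.07968
D_2 = 4.72835
D_3 = 5.48016
Terminal value at year 3: TV = D_3×(1+g_2)/(r−g_2) = 5.73224/0.078 = 73.49031
P_0 = D_1/(1+r)^1 + D_2/(1+r)^2 + D_3/(1+r)^3 + TV/(1+r)^3
    = 3.62961 + 3.74263 + 3.85917 + 51.75247 = 62.98388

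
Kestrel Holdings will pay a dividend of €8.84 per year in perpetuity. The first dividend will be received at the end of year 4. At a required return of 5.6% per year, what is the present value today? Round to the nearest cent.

€134.05

Value at end of year 3: C / r = €8.84 / 0.056 = €157.8571
Discount to today: PV = €157.8571 / (1 + 0.056)^3 = €157.8571 / 1.177584 = €134.05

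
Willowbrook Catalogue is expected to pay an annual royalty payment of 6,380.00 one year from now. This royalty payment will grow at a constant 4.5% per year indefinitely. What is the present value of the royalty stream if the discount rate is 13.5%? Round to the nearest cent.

Growing perpetuity: P = D₁ / (r − g) = 6,380.0000 / (0.135 − 0.045) = 70,888.89

70888.89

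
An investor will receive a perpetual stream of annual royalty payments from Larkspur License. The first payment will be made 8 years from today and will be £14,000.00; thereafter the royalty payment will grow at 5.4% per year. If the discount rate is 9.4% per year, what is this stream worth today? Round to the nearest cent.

Value at end of year 7: C₁ / (r − g) = £14,000.00 / (0.094 − 0.054) = £350,000.0000
Discount to today: PV = £350,000.0000 / (1 + 0.094)^7 = £350,000.0000 / 1.875518 = £186,615.10

£186615.10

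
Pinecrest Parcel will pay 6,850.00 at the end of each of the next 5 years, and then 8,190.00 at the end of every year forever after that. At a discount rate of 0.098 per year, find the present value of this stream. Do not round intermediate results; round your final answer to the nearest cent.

PV of 5-year annuity: 6,850.00 × [1 − (1+0.098)^−5] / 0.098 = 26100.10885
Perpetuity value at year 5: 8,190.00 / 0.098 = 83571.42857
PV of perpetuity: 83571.42857 / (1+0.098)^5 = 52365.60500
Total PV = 26100.10885 + 52365.60500 = 78465.71385

78465.71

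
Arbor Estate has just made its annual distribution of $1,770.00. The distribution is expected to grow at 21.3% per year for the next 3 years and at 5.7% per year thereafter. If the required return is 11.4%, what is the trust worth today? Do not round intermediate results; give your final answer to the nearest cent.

D_1 = 2147.01000
D_2 = 2604.32313
D_3 = 3159.04396
Terminal value at year 3: TV = D_3×(1+g_2)/(r−g_2) = 3339.10946/0.057 = 58580.86776
P_0 = D_1/(1+r)^1 + D_2/(1+r)^2 + D_3/(1+r)^3 + TV/(1+r)^3
    = 1927.29803 + 2098.57496 + 2285.07309 + 42374.07472 = 48685.02080

$48685.02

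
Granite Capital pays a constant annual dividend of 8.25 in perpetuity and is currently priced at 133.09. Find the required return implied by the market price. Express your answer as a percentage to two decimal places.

6.20%

P = C/r ⇒ r = C/P = 8.25/133.09 = 0.061988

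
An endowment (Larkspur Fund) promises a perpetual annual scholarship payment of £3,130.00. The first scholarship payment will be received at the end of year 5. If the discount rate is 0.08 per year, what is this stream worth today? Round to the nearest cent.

Value at end of year 4: C / r = £3,130.00 / 0.08 = £39,125.0000
Discount to today: PV = £39,125.0000 / (1 + 0.08)^4 = £39,125.0000 / 1.360489 = £28,758.04

£28758.04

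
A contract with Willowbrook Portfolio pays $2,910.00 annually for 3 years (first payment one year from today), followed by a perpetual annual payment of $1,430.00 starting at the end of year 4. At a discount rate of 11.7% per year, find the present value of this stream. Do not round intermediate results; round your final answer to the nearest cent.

$15795.34

PV of 3-year annuity: $2,910.00 × [1 − (1+0.117)^−3] / 0.117 = 7025.51876
Perpetuity value at year 3: $1,430.00 / 0.117 = 12222.22222
PV of perpetuity: 12222.22222 / (1+0.117)^3 = 8769.81953
Total PV = 7025.51876 + 8769.81953 = 15795.33829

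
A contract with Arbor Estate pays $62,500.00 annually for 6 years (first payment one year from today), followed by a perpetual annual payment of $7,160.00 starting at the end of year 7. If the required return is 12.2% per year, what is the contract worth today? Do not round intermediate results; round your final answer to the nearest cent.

PV of 6-year annuity: $62,500.00 × [1 − (1+0.122)^−6] / 0.122 = 255513.98777
Perpetuity value at year 6: $7,160.00 / 0.122 = 58688.52459
PV of perpetuity: 58688.52459 / (1+0.122)^6 = 29416.84215
Total PV = 255513.98777 + 29416.84215 = 284930.82992

$284930.83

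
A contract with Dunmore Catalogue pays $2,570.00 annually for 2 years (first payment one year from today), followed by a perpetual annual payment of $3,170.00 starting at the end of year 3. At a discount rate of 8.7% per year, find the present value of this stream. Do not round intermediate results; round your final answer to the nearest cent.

PV of 2-year annuity: $2,570.00 × [1 − (1+0.087)^−2] / 0.087 = 4539.37942
Perpetuity value at year 2: $3,170.00 / 0.087 = 36436.78161
PV of perpetuity: 36436.78161 / (1+0.087)^2 = 30837.62489
Total PV = 4539.37942 + 30837.62489 = 35377.00431

$35377.00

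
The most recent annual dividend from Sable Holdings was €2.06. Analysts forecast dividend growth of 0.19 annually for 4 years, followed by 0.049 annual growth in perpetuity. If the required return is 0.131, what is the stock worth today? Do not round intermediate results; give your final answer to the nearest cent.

€41.67

D_1 = 2.45140
D_2 = 2.91717
D_3 = 3.47143
D_4 = 4.13100
Terminal value at year 4: TV = D_4×(1+g_2)/(r−g_2) = 4.33342/0.082 = 52.84656
P_0 = D_1/(1+r)^1 + D_2/(1+r)^2 + D_3/(1+r)^3 + D_4/(1+r)^4 + TV/(1+r)^4
    = 2.16746 + 2.28053 + 2.39950 + 2.52467 + 32.29730 = 41.66947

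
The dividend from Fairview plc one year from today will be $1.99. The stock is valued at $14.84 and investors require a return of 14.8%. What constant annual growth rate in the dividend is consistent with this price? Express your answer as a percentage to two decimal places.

1.39%

P = D₁/(r−g) ⇒ g = r − D₁/P = 0.148 − $1.99/$14.84 = 0.013903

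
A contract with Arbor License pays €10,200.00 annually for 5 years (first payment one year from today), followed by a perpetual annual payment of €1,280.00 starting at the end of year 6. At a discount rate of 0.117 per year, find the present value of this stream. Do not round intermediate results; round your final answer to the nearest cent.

€43335.19

PV of 5-year annuity: €10,200.00 × [1 − (1+0.117)^−5] / 0.117 = 37043.63001
Perpetuity value at year 5: €1,280.00 / 0.117 = 10940.17094
PV of perpetuity: 10940.17094 / (1+0.117)^5 = 6291.55855
Total PV = 37043.63001 + 6291.55855 = 43335.18856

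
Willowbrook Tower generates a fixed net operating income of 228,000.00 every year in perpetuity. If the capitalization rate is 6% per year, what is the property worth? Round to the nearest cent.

Level perpetuity: PV = C / r = 228,000.00 / 0.06 = 3,800,000.00

3800000.00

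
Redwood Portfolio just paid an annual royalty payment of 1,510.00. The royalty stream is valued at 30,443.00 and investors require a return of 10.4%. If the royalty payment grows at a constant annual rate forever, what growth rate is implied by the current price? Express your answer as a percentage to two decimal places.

5.18%

P = D₀(1+g)/(r−g) ⇒ P(r−g) = D₀(1+g) ⇒ g(P+D₀) = P·r − D₀
g = (P·r − D₀)/(P + D₀) = (30,443.00×0.104 − 1,510.00) / (30,443.00 + 1,510.00) = 0.051828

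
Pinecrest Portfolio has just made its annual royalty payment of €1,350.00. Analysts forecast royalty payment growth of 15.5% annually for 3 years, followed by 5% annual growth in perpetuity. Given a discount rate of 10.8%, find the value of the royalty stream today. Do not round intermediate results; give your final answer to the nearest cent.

D_1 = 1559.25000
D_2 = 1800.93375
D_3 = 2080.07848
Terminal value at year 3: TV = D_3×(1+g_2)/(r−g_2) = 2184.08241/0.058 = 37656.59320
P_0 = D_1/(1+r)^1 + D_2/(1+r)^2 + D_3/(1+r)^3 + TV/(1+r)^3
    = 1407.26534 + 1466.95981 + 1529.18645 + 27683.54773 = 32086.95933

€32086.96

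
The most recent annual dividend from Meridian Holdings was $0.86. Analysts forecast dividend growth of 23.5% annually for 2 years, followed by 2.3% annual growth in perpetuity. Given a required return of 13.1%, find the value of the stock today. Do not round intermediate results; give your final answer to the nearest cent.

$11.68

D_1 = 1.06210
D_2 = 1.31169
Terminal value at year 2: TV = D_2×(1+g_2)/(r−g_2) = 1.34186/0.108 = 12.42465
P_0 = D_1/(1+r)^1 + D_2/(1+r)^2 + TV/(1+r)^2
    = 0.93908 + 1.02543 + 9.71313 = 11.67764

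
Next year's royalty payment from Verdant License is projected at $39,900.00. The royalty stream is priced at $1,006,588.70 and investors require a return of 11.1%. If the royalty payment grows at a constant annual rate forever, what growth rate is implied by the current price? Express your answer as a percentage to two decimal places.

7.14%

P = D₁/(r−g) ⇒ g = r − D₁/P = 0.111 − $39,900.00/$1,006,588.70 = 0.071361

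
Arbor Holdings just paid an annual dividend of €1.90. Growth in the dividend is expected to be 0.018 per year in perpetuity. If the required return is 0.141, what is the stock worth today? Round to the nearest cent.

€15.73

D₁ = D₀ × (1 + g) = €1.90 × 1.018 = €1.9342
Growing perpetuity: P = D₁ / (r − g) = €1.9342 / (0.141 − 0.018) = €15.73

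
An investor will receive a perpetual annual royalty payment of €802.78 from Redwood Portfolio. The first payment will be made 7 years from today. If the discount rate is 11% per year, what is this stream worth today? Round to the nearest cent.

Value at end of year 6: C / r = €802.78 / 0.11 = €7,298.0000
Discount to today: PV = €7,298.0000 / (1 + 0.11)^6 = €7,298.0000 / 1.870415 = €3,901.81

€3901.81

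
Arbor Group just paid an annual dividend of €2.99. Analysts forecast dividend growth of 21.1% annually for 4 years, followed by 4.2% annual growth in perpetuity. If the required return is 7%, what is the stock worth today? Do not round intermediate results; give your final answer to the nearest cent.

D_1 = 3.62089
D_2 = 4.38490
D_3 = 5.31011
D_4 = 6.43054
Terminal value at year 4: TV = D_4×(1+g_2)/(r−g_2) = 6.70063/0.028 = 239.30813
P_0 = D_1/(1+r)^1 + D_2/(1+r)^2 + D_3/(1+r)^3 + D_4/(1+r)^4 + TV/(1+r)^4
    = 3.38401 + 3.82994 + 4.33463 + 4.90583 + 182.56702 = 199.02144

€199.02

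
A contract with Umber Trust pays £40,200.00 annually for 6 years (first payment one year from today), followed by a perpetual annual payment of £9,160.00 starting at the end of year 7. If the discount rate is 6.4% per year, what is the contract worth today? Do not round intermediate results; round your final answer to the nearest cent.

PV of 6-year annuity: £40,200.00 × [1 − (1+0.064)^−6] / 0.064 = 195216.30240
Perpetuity value at year 6: £9,160.00 / 0.064 = 143125.00000
PV of perpetuity: 143125.00000 / (1+0.064)^6 = 98642.87736
Total PV = 195216.30240 + 98642.87736 = 293859.17976

£293859.18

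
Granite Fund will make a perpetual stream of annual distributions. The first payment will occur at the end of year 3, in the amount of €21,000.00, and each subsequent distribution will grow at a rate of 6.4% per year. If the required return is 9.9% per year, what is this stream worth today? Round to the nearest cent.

Value at end of year 2: C₁ / (r − g) = €21,000.00 / (0.099 − 0.064) = €600,000.0000
Discount to today: PV = €600,000.0000 / (1 + 0.099)^2 = €600,000.0000 / 1.207801 = €496,770.58

€496770.58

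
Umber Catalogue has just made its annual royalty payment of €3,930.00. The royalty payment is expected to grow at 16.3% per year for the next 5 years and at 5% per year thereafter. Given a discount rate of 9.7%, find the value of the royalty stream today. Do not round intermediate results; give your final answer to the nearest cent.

€141078.66

D_1 = 4570.59000
D_2 = 5315.59617
D_3 = 6182.03835
D_4 = 7189.71060
D_5 = 8361.63342
Terminal value at year 5: TV = D_5×(1+g_2)/(r−g_2) = 8779.71509/0.047 = 186802.44882
P_0 = D_1/(1+r)^1 + D_2/(1+r)^2 + D_3/(1+r)^3 + D_4/(1+r)^4 + D_5/(1+r)^5 + TV/(1+r)^5
    = 4166.44485 + 4417.11519 + 4682.86688 + 4964.60727 + 5263.29832 + 117584.32415 = 141078.65665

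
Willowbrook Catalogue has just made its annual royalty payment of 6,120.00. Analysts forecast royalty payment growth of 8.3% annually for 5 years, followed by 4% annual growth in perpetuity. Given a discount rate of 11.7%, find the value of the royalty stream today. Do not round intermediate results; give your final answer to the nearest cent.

D_1 = 6627.96000
D_2 = 7178.08068
D_3 = 7773.86138
D_4 = 8419.09187
D_5 = 9117.87650
Terminal value at year 5: TV = D_5×(1+g_2)/(r−g_2) = 9482.59156/0.077 = 123150.53969
P_0 = D_1/(1+r)^1 + D_2/(1+r)^2 + D_3/(1+r)^3 + D_4/(1+r)^4 + D_5/(1+r)^5 + TV/(1+r)^5
    = 5933.71531 + 5753.10088 + 5577.98411 + 5408.19766 + 5243.57929 + 70822.36966 = 98738.94691

98738.95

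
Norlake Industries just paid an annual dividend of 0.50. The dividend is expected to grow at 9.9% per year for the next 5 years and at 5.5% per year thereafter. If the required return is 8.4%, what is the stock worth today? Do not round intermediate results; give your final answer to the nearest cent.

22.09

D_1 = 0.54950
D_2 = 0.60390
D_3 = 0.66369
D_4 = 0.72939
D_5 = 0.80160
Terminal value at year 5: TV = D_5×(1+g_2)/(r−g_2) = 0.84569/0.029 = 29.16171
P_0 = D_1/(1+r)^1 + D_2/(1+r)^2 + D_3/(1+r)^3 + D_4/(1+r)^4 + D_5/(1+r)^5 + TV/(1+r)^5
    = 0.50692 + 0.51393 + 0.52105 + 0.52826 + 0.53556 + 19.48348 = 22.08920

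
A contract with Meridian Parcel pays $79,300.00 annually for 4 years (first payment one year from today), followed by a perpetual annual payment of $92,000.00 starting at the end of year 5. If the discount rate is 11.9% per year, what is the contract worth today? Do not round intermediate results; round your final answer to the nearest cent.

$734453.52

PV of 4-year annuity: $79,300.00 × [1 − (1+0.119)^−4] / 0.119 = 241369.96728
Perpetuity value at year 4: $92,000.00 / 0.119 = 773109.24370
PV of perpetuity: 773109.24370 / (1+0.119)^4 = 493083.55656
Total PV = 241369.96728 + 493083.55656 = 734453.52384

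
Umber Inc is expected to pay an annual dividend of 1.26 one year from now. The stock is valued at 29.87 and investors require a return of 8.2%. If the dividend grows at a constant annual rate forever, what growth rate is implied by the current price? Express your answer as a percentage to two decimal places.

3.98%

P = D₁/(r−g) ⇒ g = r − D₁/P = 0.082 − 1.26/29.87 = 0.039817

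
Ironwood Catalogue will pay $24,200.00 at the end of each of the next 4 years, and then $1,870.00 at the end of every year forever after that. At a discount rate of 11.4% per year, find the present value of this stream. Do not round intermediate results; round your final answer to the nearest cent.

PV of 4-year annuity: $24,200.00 × [1 − (1+0.114)^−4] / 0.114 = 74442.45155
Perpetuity value at year 4: $1,870.00 / 0.114 = 16403.50877
PV of perpetuity: 16403.50877 / (1+0.114)^4 = 10651.13752
Total PV = 74442.45155 + 10651.13752 = 85093.58907

$85093.59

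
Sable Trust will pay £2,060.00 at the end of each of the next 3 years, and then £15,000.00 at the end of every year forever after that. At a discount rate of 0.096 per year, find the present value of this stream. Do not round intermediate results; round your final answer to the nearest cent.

PV of 3-year annuity: £2,060.00 × [1 − (1+0.096)^−3] / 0.096 = 5159.20704
Perpetuity value at year 3: £15,000.00 / 0.096 = 156250.00000
PV of perpetuity: 156250.00000 / (1+0.096)^3 = 118682.95845
Total PV = 5159.20704 + 118682.95845 = 123842.16549

£123842.17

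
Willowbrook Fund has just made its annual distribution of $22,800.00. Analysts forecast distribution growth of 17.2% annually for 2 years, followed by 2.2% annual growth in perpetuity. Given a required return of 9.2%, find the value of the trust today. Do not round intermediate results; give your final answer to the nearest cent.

$434173.56

D_1 = 26721.60000
D_2 = 31317.71520
Terminal value at year 2: TV = D_2×(1+g_2)/(r−g_2) = 32006.70493/0.07 = 457238.64192
P_0 = D_1/(1+r)^1 + D_2/(1+r)^2 + TV/(1+r)^2
    = 24470.32967 + 26263.02781 + 383440.20609 = 434173.56358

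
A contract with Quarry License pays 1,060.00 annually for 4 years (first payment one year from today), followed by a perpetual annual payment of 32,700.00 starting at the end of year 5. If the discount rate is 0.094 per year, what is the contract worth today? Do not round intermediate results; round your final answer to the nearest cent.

246261.16

PV of 4-year annuity: 1,060.00 × [1 − (1+0.094)^−4] / 0.094 = 3404.16727
Perpetuity value at year 4: 32,700.00 / 0.094 = 347872.34043
PV of perpetuity: 347872.34043 / (1+0.094)^4 = 242856.99171
Total PV = 3404.16727 + 242856.99171 = 246261.15898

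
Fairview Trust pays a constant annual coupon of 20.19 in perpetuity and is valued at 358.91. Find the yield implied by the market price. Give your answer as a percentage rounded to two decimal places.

P = C/r ⇒ r = C/P = 20.19/358.91 = 0.056254

5.63%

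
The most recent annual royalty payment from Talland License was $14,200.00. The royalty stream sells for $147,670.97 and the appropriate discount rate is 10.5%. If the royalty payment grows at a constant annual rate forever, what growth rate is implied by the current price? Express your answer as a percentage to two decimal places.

0.81%

P = D₀(1+g)/(r−g) ⇒ P(r−g) = D₀(1+g) ⇒ g(P+D₀) = P·r − D₀
g = (P·r − D₀)/(P + D₀) = ($147,670.97×0.105 − $14,200.00) / ($147,670.97 + $14,200.00) = 0.008065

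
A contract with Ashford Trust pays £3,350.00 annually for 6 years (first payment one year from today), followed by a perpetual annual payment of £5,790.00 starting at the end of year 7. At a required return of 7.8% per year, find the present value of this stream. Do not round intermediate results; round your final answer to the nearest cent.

PV of 6-year annuity: £3,350.00 × [1 − (1+0.078)^−6] / 0.078 = 15581.05962
Perpetuity value at year 6: £5,790.00 / 0.078 = 74230.76923
PV of perpetuity: 74230.76923 / (1+0.078)^6 = 47301.11693
Total PV = 15581.05962 + 47301.11693 = 62882.17655

£62882.18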